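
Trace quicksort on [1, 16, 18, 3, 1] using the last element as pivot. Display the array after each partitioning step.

Partition 1: pivot=1 at index 1 -> [1, 1, 18, 3, 16]
Partition 2: pivot=16 at index 3 -> [1, 1, 3, 16, 18]


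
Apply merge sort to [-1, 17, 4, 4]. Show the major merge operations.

Divide and conquer:
  Merge [-1] + [17] -> [-1, 17]
  Merge [4] + [4] -> [4, 4]
  Merge [-1, 17] + [4, 4] -> [-1, 4, 4, 17]


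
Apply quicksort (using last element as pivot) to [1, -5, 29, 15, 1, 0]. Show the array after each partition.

Partition 1: pivot=0 at index 1 -> [-5, 0, 29, 15, 1, 1]
Partition 2: pivot=1 at index 3 -> [-5, 0, 1, 1, 29, 15]
Partition 3: pivot=15 at index 4 -> [-5, 0, 1, 1, 15, 29]


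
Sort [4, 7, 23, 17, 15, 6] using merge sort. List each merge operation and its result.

Divide and conquer:
  Merge [7] + [23] -> [7, 23]
  Merge [4] + [7, 23] -> [4, 7, 23]
  Merge [15] + [6] -> [6, 15]
  Merge [17] + [6, 15] -> [6, 15, 17]
  Merge [4, 7, 23] + [6, 15, 17] -> [4, 6, 7, 15, 17, 23]


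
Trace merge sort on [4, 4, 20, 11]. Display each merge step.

Divide and conquer:
  Merge [4] + [4] -> [4, 4]
  Merge [20] + [11] -> [11, 20]
  Merge [4, 4] + [11, 20] -> [4, 4, 11, 20]


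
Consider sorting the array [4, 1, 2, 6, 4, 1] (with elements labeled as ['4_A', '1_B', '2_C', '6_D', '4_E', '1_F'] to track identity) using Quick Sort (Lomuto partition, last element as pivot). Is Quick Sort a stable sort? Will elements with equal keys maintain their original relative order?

Trace Quick Sort on the labeled array (the key is the number; the letter only tracks identity):
  Partition indices 0..5 around pivot 1_F -> [1_B, 1_F, 2_C, 6_D, 4_E, 4_A]
  Partition indices 2..5 around pivot 4_A -> [1_B, 1_F, 2_C, 4_E, 4_A, 6_D]
  Partition indices 2..3 around pivot 4_E -> [1_B, 1_F, 2_C, 4_E, 4_A, 6_D]
Final order: [1_B, 1_F, 2_C, 4_E, 4_A, 6_D]
Equal keys:
  value 1: originally 1_B, 1_F; after sorting 1_B, 1_F -> order preserved
  value 4: originally 4_A, 4_E; after sorting 4_E, 4_A -> order changed
Equal keys were reordered, so Quick Sort is not stable: partition swaps elements across long distances and can reorder equal keys. (One such input is enough; an unstable sort may happen to preserve order on other inputs, but it gives no guarantee.)
Answer: Not stable


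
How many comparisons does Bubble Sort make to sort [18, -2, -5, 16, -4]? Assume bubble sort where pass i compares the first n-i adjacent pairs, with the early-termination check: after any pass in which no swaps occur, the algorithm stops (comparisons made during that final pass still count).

Pass 1: compare adjacent pairs (0,1)..(3,4) = 4 comparison(s), 4 swap(s) -> [-2, -5, 16, -4, 18]
Pass 2: compare adjacent pairs (0,1)..(2,3) = 3 comparison(s), 2 swap(s) -> [-5, -2, -4, 16, 18]
Pass 3: compare adjacent pairs (0,1)..(1,2) = 2 comparison(s), 1 swap(s) -> [-5, -4, -2, 16, 18]
Pass 4: compare adjacent pairs (0,1)..(0,1) = 1 comparison(s), 0 swap(s) -> [-5, -4, -2, 16, 18]
No swaps in this pass, so bubble sort stops here.
Total comparisons: 4 + 3 + 2 + 1 = 10


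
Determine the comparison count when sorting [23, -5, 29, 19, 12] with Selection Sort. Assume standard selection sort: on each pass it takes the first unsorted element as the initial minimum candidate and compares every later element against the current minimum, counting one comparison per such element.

Pass 1: scan indices 1..4 for the minimum = 4 comparison(s); min is -5, place at index 0 -> [-5, 23, 29, 19, 12]
Pass 2: scan indices 2..4 for the minimum = 3 comparison(s); min is 12, place at index 1 -> [-5, 12, 29, 19, 23]
Pass 3: scan indices 3..4 for the minimum = 2 comparison(s); min is 19, place at index 2 -> [-5, 12, 19, 29, 23]
Pass 4: scan indices 4..4 for the minimum = 1 comparison(s); min is 23, place at index 3 -> [-5, 12, 19, 23, 29]
Selection sort always scans the whole unsorted suffix, so the count is (n-1) + (n-2) + ... + 1 = n(n-1)/2 = 5*4/2 = 10 regardless of the input order.
Total comparisons: 4 + 3 + 2 + 1 = 10


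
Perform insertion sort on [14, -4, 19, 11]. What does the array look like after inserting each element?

First element 14 is already 'sorted'
Insert -4: shifted 1 elements -> [-4, 14, 19, 11]
Insert 19: shifted 0 elements -> [-4, 14, 19, 11]
Insert 11: shifted 2 elements -> [-4, 11, 14, 19]


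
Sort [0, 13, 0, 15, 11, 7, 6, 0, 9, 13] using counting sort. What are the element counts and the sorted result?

Count array: [3, 0, 0, 0, 0, 0, 1, 1, 0, 1, 0, 1, 0, 2, 0, 1]
(count[i] = number of elements equal to i)
Cumulative count: [3, 3, 3, 3, 3, 3, 4, 5, 5, 6, 6, 7, 7, 9, 9, 10]
Sorted: [0, 0, 0, 6, 7, 9, 11, 13, 13, 15]


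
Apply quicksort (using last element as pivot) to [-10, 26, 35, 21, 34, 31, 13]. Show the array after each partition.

Partition 1: pivot=13 at index 1 -> [-10, 13, 35, 21, 34, 31, 26]
Partition 2: pivot=26 at index 3 -> [-10, 13, 21, 26, 34, 31, 35]
Partition 3: pivot=35 at index 6 -> [-10, 13, 21, 26, 34, 31, 35]
Partition 4: pivot=31 at index 4 -> [-10, 13, 21, 26, 31, 34, 35]


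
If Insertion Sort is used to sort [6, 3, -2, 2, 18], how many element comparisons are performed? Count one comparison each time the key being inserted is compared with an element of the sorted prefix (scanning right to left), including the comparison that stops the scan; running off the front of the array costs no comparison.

Insert 3: 6 > 3 (shift), reached front = 1 comparison(s) -> [3, 6, -2, 2, 18]
Insert -2: 6 > -2 (shift), 3 > -2 (shift), reached front = 2 comparison(s) -> [-2, 3, 6, 2, 18]
Insert 2: 6 > 2 (shift), 3 > 2 (shift), -2 <= 2 (stop) = 3 comparison(s) -> [-2, 2, 3, 6, 18]
Insert 18: 6 <= 18 (stop) = 1 comparison(s) -> [-2, 2, 3, 6, 18]
Total comparisons: 1 + 2 + 3 + 1 = 7


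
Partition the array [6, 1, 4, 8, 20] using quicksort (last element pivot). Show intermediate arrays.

Partition 1: pivot=20 at index 4 -> [6, 1, 4, 8, 20]
Partition 2: pivot=8 at index 3 -> [6, 1, 4, 8, 20]
Partition 3: pivot=4 at index 1 -> [1, 4, 6, 8, 20]


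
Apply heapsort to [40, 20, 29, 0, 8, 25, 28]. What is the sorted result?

Build heap: [40, 20, 29, 0, 8, 25, 28]
Extract 40: [29, 20, 28, 0, 8, 25, 40]
Extract 29: [28, 20, 25, 0, 8, 29, 40]
Extract 28: [25, 20, 8, 0, 28, 29, 40]
Extract 25: [20, 0, 8, 25, 28, 29, 40]
Extract 20: [8, 0, 20, 25, 28, 29, 40]
Extract 8: [0, 8, 20, 25, 28, 29, 40]


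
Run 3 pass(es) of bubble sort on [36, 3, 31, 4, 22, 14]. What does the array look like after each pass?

After pass 1: [3, 31, 4, 22, 14, 36] (5 swaps)
After pass 2: [3, 4, 22, 14, 31, 36] (3 swaps)
After pass 3: [3, 4, 14, 22, 31, 36] (1 swaps)
Total swaps: 9


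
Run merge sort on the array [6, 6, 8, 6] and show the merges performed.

Divide and conquer:
  Merge [6] + [6] -> [6, 6]
  Merge [8] + [6] -> [6, 8]
  Merge [6, 6] + [6, 8] -> [6, 6, 6, 8]


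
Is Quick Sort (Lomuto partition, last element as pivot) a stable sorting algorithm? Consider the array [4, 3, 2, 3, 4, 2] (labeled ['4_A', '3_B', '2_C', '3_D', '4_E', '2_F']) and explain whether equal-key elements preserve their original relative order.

Trace Quick Sort on the labeled array (the key is the number; the letter only tracks identity):
  Partition indices 0..5 around pivot 2_F -> [2_C, 2_F, 4_A, 3_D, 4_E, 3_B]
  Partition indices 2..5 around pivot 3_B -> [2_C, 2_F, 3_D, 3_B, 4_E, 4_A]
  Partition indices 4..5 around pivot 4_A -> [2_C, 2_F, 3_D, 3_B, 4_E, 4_A]
Final order: [2_C, 2_F, 3_D, 3_B, 4_E, 4_A]
Equal keys:
  value 2: originally 2_C, 2_F; after sorting 2_C, 2_F -> order preserved
  value 3: originally 3_B, 3_D; after sorting 3_D, 3_B -> order changed
  value 4: originally 4_A, 4_E; after sorting 4_E, 4_A -> order changed
Equal keys were reordered, so Quick Sort is not stable: partition swaps elements across long distances and can reorder equal keys. (One such input is enough; an unstable sort may happen to preserve order on other inputs, but it gives no guarantee.)
Answer: Not stable


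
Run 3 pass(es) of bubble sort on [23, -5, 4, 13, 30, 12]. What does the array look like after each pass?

After pass 1: [-5, 4, 13, 23, 12, 30] (4 swaps)
After pass 2: [-5, 4, 13, 12, 23, 30] (1 swaps)
After pass 3: [-5, 4, 12, 13, 23, 30] (1 swaps)
Total swaps: 6


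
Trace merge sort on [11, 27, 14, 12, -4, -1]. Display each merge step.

Divide and conquer:
  Merge [27] + [14] -> [14, 27]
  Merge [11] + [14, 27] -> [11, 14, 27]
  Merge [-4] + [-1] -> [-4, -1]
  Merge [12] + [-4, -1] -> [-4, -1, 12]
  Merge [11, 14, 27] + [-4, -1, 12] -> [-4, -1, 11, 12, 14, 27]


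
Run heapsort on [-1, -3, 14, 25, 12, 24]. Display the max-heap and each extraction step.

Build heap: [25, 12, 24, -3, -1, 14]
Extract 25: [24, 12, 14, -3, -1, 25]
Extract 24: [14, 12, -1, -3, 24, 25]
Extract 14: [12, -3, -1, 14, 24, 25]
Extract 12: [-1, -3, 12, 14, 24, 25]
Extract -1: [-3, -1, 12, 14, 24, 25]


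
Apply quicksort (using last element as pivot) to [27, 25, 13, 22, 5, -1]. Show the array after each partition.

Partition 1: pivot=-1 at index 0 -> [-1, 25, 13, 22, 5, 27]
Partition 2: pivot=27 at index 5 -> [-1, 25, 13, 22, 5, 27]
Partition 3: pivot=5 at index 1 -> [-1, 5, 13, 22, 25, 27]
Partition 4: pivot=25 at index 4 -> [-1, 5, 13, 22, 25, 27]
Partition 5: pivot=22 at index 3 -> [-1, 5, 13, 22, 25, 27]


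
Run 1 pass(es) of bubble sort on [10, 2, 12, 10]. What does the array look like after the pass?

After pass 1: [2, 10, 10, 12] (2 swaps)
Total swaps: 2


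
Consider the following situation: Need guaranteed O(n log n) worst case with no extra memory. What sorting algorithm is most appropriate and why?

Best choice: Heapsort
Reason: Heapsort is O(n log n) worst case and sorts in-place; quicksort can degrade to O(n^2)


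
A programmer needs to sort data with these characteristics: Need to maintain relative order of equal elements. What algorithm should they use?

Best choice: Merge sort or Insertion sort
Reason: Both are stable; quicksort and heapsort are not stable


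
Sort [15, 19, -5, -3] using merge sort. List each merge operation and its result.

Divide and conquer:
  Merge [15] + [19] -> [15, 19]
  Merge [-5] + [-3] -> [-5, -3]
  Merge [15, 19] + [-5, -3] -> [-5, -3, 15, 19]


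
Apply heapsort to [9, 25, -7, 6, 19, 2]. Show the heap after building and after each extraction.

Build heap: [25, 19, 2, 6, 9, -7]
Extract 25: [19, 9, 2, 6, -7, 25]
Extract 19: [9, 6, 2, -7, 19, 25]
Extract 9: [6, -7, 2, 9, 19, 25]
Extract 6: [2, -7, 6, 9, 19, 25]
Extract 2: [-7, 2, 6, 9, 19, 25]


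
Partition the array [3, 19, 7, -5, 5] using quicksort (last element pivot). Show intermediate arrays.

Partition 1: pivot=5 at index 2 -> [3, -5, 5, 19, 7]
Partition 2: pivot=-5 at index 0 -> [-5, 3, 5, 19, 7]
Partition 3: pivot=7 at index 3 -> [-5, 3, 5, 7, 19]


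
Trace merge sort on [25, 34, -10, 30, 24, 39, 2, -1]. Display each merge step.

Divide and conquer:
  Merge [25] + [34] -> [25, 34]
  Merge [-10] + [30] -> [-10, 30]
  Merge [25, 34] + [-10, 30] -> [-10, 25, 30, 34]
  Merge [24] + [39] -> [24, 39]
  Merge [2] + [-1] -> [-1, 2]
  Merge [24, 39] + [-1, 2] -> [-1, 2, 24, 39]
  Merge [-10, 25, 30, 34] + [-1, 2, 24, 39] -> [-10, -1, 2, 24, 25, 30, 34, 39]


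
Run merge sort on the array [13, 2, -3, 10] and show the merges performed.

Divide and conquer:
  Merge [13] + [2] -> [2, 13]
  Merge [-3] + [10] -> [-3, 10]
  Merge [2, 13] + [-3, 10] -> [-3, 2, 10, 13]


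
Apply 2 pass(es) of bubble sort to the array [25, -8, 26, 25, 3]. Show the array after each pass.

After pass 1: [-8, 25, 25, 3, 26] (3 swaps)
After pass 2: [-8, 25, 3, 25, 26] (1 swaps)
Total swaps: 4


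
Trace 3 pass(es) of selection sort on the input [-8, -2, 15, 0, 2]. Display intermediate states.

Pass 1: Select minimum -8 at index 0, swap -> [-8, -2, 15, 0, 2]
Pass 2: Select minimum -2 at index 1, swap -> [-8, -2, 15, 0, 2]
Pass 3: Select minimum 0 at index 3, swap -> [-8, -2, 0, 15, 2]


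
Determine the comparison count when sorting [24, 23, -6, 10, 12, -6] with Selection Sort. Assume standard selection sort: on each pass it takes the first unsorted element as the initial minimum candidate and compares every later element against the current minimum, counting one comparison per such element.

Pass 1: scan indices 1..5 for the minimum = 5 comparison(s); min is -6, place at index 0 -> [-6, 23, 24, 10, 12, -6]
Pass 2: scan indices 2..5 for the minimum = 4 comparison(s); min is -6, place at index 1 -> [-6, -6, 24, 10, 12, 23]
Pass 3: scan indices 3..5 for the minimum = 3 comparison(s); min is 10, place at index 2 -> [-6, -6, 10, 24, 12, 23]
Pass 4: scan indices 4..5 for the minimum = 2 comparison(s); min is 12, place at index 3 -> [-6, -6, 10, 12, 24, 23]
Pass 5: scan indices 5..5 for the minimum = 1 comparison(s); min is 23, place at index 4 -> [-6, -6, 10, 12, 23, 24]
Selection sort always scans the whole unsorted suffix, so the count is (n-1) + (n-2) + ... + 1 = n(n-1)/2 = 6*5/2 = 15 regardless of the input order.
Total comparisons: 5 + 4 + 3 + 2 + 1 = 15


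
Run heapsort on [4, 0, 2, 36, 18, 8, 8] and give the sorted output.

Build heap: [36, 18, 8, 0, 4, 2, 8]
Extract 36: [18, 8, 8, 0, 4, 2, 36]
Extract 18: [8, 4, 8, 0, 2, 18, 36]
Extract 8: [8, 4, 2, 0, 8, 18, 36]
Extract 8: [4, 0, 2, 8, 8, 18, 36]
Extract 4: [2, 0, 4, 8, 8, 18, 36]
Extract 2: [0, 2, 4, 8, 8, 18, 36]


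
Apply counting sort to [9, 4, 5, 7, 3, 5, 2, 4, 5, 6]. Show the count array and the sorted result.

Count array: [0, 0, 1, 1, 2, 3, 1, 1, 0, 1]
(count[i] = number of elements equal to i)
Cumulative count: [0, 0, 1, 2, 4, 7, 8, 9, 9, 10]
Sorted: [2, 3, 4, 4, 5, 5, 5, 6, 7, 9]


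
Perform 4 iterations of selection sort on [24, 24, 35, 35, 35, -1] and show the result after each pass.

Pass 1: Select minimum -1 at index 5, swap -> [-1, 24, 35, 35, 35, 24]
Pass 2: Select minimum 24 at index 1, swap -> [-1, 24, 35, 35, 35, 24]
Pass 3: Select minimum 24 at index 5, swap -> [-1, 24, 24, 35, 35, 35]
Pass 4: Select minimum 35 at index 3, swap -> [-1, 24, 24, 35, 35, 35]


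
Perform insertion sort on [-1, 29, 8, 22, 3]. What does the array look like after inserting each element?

First element -1 is already 'sorted'
Insert 29: shifted 0 elements -> [-1, 29, 8, 22, 3]
Insert 8: shifted 1 elements -> [-1, 8, 29, 22, 3]
Insert 22: shifted 1 elements -> [-1, 8, 22, 29, 3]
Insert 3: shifted 3 elements -> [-1, 3, 8, 22, 29]


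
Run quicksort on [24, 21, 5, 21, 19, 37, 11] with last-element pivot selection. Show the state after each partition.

Partition 1: pivot=11 at index 1 -> [5, 11, 24, 21, 19, 37, 21]
Partition 2: pivot=21 at index 4 -> [5, 11, 21, 19, 21, 37, 24]
Partition 3: pivot=19 at index 2 -> [5, 11, 19, 21, 21, 37, 24]
Partition 4: pivot=24 at index 5 -> [5, 11, 19, 21, 21, 24, 37]


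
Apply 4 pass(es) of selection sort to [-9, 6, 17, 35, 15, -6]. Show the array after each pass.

Pass 1: Select minimum -9 at index 0, swap -> [-9, 6, 17, 35, 15, -6]
Pass 2: Select minimum -6 at index 5, swap -> [-9, -6, 17, 35, 15, 6]
Pass 3: Select minimum 6 at index 5, swap -> [-9, -6, 6, 35, 15, 17]
Pass 4: Select minimum 15 at index 4, swap -> [-9, -6, 6, 15, 35, 17]


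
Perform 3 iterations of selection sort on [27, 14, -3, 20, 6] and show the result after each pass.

Pass 1: Select minimum -3 at index 2, swap -> [-3, 14, 27, 20, 6]
Pass 2: Select minimum 6 at index 4, swap -> [-3, 6, 27, 20, 14]
Pass 3: Select minimum 14 at index 4, swap -> [-3, 6, 14, 20, 27]


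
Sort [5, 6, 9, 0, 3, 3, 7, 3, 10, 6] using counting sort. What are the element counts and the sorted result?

Count array: [1, 0, 0, 3, 0, 1, 2, 1, 0, 1, 1]
(count[i] = number of elements equal to i)
Cumulative count: [1, 1, 1, 4, 4, 5, 7, 8, 8, 9, 10]
Sorted: [0, 3, 3, 3, 5, 6, 6, 7, 9, 10]


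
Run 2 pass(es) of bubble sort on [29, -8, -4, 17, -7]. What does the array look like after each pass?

After pass 1: [-8, -4, 17, -7, 29] (4 swaps)
After pass 2: [-8, -4, -7, 17, 29] (1 swaps)
Total swaps: 5


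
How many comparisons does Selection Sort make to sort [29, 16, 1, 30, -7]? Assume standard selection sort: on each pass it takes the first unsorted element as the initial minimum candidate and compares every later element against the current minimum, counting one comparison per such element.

Pass 1: scan indices 1..4 for the minimum = 4 comparison(s); min is -7, place at index 0 -> [-7, 16, 1, 30, 29]
Pass 2: scan indices 2..4 for the minimum = 3 comparison(s); min is 1, place at index 1 -> [-7, 1, 16, 30, 29]
Pass 3: scan indices 3..4 for the minimum = 2 comparison(s); min is 16, place at index 2 -> [-7, 1, 16, 30, 29]
Pass 4: scan indices 4..4 for the minimum = 1 comparison(s); min is 29, place at index 3 -> [-7, 1, 16, 29, 30]
Selection sort always scans the whole unsorted suffix, so the count is (n-1) + (n-2) + ... + 1 = n(n-1)/2 = 5*4/2 = 10 regardless of the input order.
Total comparisons: 4 + 3 + 2 + 1 = 10


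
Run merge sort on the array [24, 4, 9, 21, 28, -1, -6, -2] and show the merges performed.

Divide and conquer:
  Merge [24] + [4] -> [4, 24]
  Merge [9] + [21] -> [9, 21]
  Merge [4, 24] + [9, 21] -> [4, 9, 21, 24]
  Merge [28] + [-1] -> [-1, 28]
  Merge [-6] + [-2] -> [-6, -2]
  Merge [-1, 28] + [-6, -2] -> [-6, -2, -1, 28]
  Merge [4, 9, 21, 24] + [-6, -2, -1, 28] -> [-6, -2, -1, 4, 9, 21, 24, 28]


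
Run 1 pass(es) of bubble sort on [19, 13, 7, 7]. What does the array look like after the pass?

After pass 1: [13, 7, 7, 19] (3 swaps)
Total swaps: 3


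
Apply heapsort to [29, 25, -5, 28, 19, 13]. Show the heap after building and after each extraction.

Build heap: [29, 28, 13, 25, 19, -5]
Extract 29: [28, 25, 13, -5, 19, 29]
Extract 28: [25, 19, 13, -5, 28, 29]
Extract 25: [19, -5, 13, 25, 28, 29]
Extract 19: [13, -5, 19, 25, 28, 29]
Extract 13: [-5, 13, 19, 25, 28, 29]


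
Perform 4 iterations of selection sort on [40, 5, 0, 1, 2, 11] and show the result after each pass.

Pass 1: Select minimum 0 at index 2, swap -> [0, 5, 40, 1, 2, 11]
Pass 2: Select minimum 1 at index 3, swap -> [0, 1, 40, 5, 2, 11]
Pass 3: Select minimum 2 at index 4, swap -> [0, 1, 2, 5, 40, 11]
Pass 4: Select minimum 5 at index 3, swap -> [0, 1, 2, 5, 40, 11]


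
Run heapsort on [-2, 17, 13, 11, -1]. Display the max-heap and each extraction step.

Build heap: [17, 11, 13, -2, -1]
Extract 17: [13, 11, -1, -2, 17]
Extract 13: [11, -2, -1, 13, 17]
Extract 11: [-1, -2, 11, 13, 17]
Extract -1: [-2, -1, 11, 13, 17]


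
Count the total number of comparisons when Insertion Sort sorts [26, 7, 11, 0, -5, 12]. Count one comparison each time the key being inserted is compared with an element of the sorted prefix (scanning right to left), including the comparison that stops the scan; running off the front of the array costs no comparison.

Insert 7: 26 > 7 (shift), reached front = 1 comparison(s) -> [7, 26, 11, 0, -5, 12]
Insert 11: 26 > 11 (shift), 7 <= 11 (stop) = 2 comparison(s) -> [7, 11, 26, 0, -5, 12]
Insert 0: 26 > 0 (shift), 11 > 0 (shift), 7 > 0 (shift), reached front = 3 comparison(s) -> [0, 7, 11, 26, -5, 12]
Insert -5: 26 > -5 (shift), 11 > -5 (shift), 7 > -5 (shift), 0 > -5 (shift), reached front = 4 comparison(s) -> [-5, 0, 7, 11, 26, 12]
Insert 12: 26 > 12 (shift), 11 <= 12 (stop) = 2 comparison(s) -> [-5, 0, 7, 11, 12, 26]
Total comparisons: 1 + 2 + 3 + 4 + 2 = 12


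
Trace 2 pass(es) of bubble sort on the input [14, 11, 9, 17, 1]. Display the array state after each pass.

After pass 1: [11, 9, 14, 1, 17] (3 swaps)
After pass 2: [9, 11, 1, 14, 17] (2 swaps)
Total swaps: 5


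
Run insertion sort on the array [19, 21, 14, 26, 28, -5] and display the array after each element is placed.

First element 19 is already 'sorted'
Insert 21: shifted 0 elements -> [19, 21, 14, 26, 28, -5]
Insert 14: shifted 2 elements -> [14, 19, 21, 26, 28, -5]
Insert 26: shifted 0 elements -> [14, 19, 21, 26, 28, -5]
Insert 28: shifted 0 elements -> [14, 19, 21, 26, 28, -5]
Insert -5: shifted 5 elements -> [-5, 14, 19, 21, 26, 28]


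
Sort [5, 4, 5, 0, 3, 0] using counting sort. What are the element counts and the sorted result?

Count array: [2, 0, 0, 1, 1, 2]
(count[i] = number of elements equal to i)
Cumulative count: [2, 2, 2, 3, 4, 6]
Sorted: [0, 0, 3, 4, 5, 5]


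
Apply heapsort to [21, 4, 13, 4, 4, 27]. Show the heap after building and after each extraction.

Build heap: [27, 4, 21, 4, 4, 13]
Extract 27: [21, 4, 13, 4, 4, 27]
Extract 21: [13, 4, 4, 4, 21, 27]
Extract 13: [4, 4, 4, 13, 21, 27]
Extract 4: [4, 4, 4, 13, 21, 27]
Extract 4: [4, 4, 4, 13, 21, 27]


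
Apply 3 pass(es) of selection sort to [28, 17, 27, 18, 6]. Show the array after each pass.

Pass 1: Select minimum 6 at index 4, swap -> [6, 17, 27, 18, 28]
Pass 2: Select minimum 17 at index 1, swap -> [6, 17, 27, 18, 28]
Pass 3: Select minimum 18 at index 3, swap -> [6, 17, 18, 27, 28]


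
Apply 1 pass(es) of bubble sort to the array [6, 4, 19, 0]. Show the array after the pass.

After pass 1: [4, 6, 0, 19] (2 swaps)
Total swaps: 2


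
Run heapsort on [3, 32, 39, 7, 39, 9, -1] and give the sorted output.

Build heap: [39, 32, 39, 7, 3, 9, -1]
Extract 39: [39, 32, 9, 7, 3, -1, 39]
Extract 39: [32, 7, 9, -1, 3, 39, 39]
Extract 32: [9, 7, 3, -1, 32, 39, 39]
Extract 9: [7, -1, 3, 9, 32, 39, 39]
Extract 7: [3, -1, 7, 9, 32, 39, 39]
Extract 3: [-1, 3, 7, 9, 32, 39, 39]


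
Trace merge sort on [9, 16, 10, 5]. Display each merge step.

Divide and conquer:
  Merge [9] + [16] -> [9, 16]
  Merge [10] + [5] -> [5, 10]
  Merge [9, 16] + [5, 10] -> [5, 9, 10, 16]


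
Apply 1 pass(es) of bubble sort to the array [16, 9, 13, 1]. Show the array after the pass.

After pass 1: [9, 13, 1, 16] (3 swaps)
Total swaps: 3


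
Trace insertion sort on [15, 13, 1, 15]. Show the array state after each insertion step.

First element 15 is already 'sorted'
Insert 13: shifted 1 elements -> [13, 15, 1, 15]
Insert 1: shifted 2 elements -> [1, 13, 15, 15]
Insert 15: shifted 0 elements -> [1, 13, 15, 15]


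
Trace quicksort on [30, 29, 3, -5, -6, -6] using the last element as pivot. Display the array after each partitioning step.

Partition 1: pivot=-6 at index 1 -> [-6, -6, 3, -5, 30, 29]
Partition 2: pivot=29 at index 4 -> [-6, -6, 3, -5, 29, 30]
Partition 3: pivot=-5 at index 2 -> [-6, -6, -5, 3, 29, 30]


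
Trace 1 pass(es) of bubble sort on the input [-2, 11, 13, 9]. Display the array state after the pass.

After pass 1: [-2, 11, 9, 13] (1 swaps)
Total swaps: 1


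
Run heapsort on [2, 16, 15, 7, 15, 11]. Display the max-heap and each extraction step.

Build heap: [16, 15, 15, 7, 2, 11]
Extract 16: [15, 11, 15, 7, 2, 16]
Extract 15: [15, 11, 2, 7, 15, 16]
Extract 15: [11, 7, 2, 15, 15, 16]
Extract 11: [7, 2, 11, 15, 15, 16]
Extract 7: [2, 7, 11, 15, 15, 16]


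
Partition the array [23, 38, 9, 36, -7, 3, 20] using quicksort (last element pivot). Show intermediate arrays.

Partition 1: pivot=20 at index 3 -> [9, -7, 3, 20, 38, 23, 36]
Partition 2: pivot=3 at index 1 -> [-7, 3, 9, 20, 38, 23, 36]
Partition 3: pivot=36 at index 5 -> [-7, 3, 9, 20, 23, 36, 38]


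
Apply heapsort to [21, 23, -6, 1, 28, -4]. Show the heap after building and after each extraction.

Build heap: [28, 23, -4, 1, 21, -6]
Extract 28: [23, 21, -4, 1, -6, 28]
Extract 23: [21, 1, -4, -6, 23, 28]
Extract 21: [1, -6, -4, 21, 23, 28]
Extract 1: [-4, -6, 1, 21, 23, 28]
Extract -4: [-6, -4, 1, 21, 23, 28]


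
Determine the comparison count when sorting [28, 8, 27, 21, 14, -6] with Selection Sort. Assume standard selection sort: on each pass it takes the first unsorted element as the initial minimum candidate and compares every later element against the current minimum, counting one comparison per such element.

Pass 1: scan indices 1..5 for the minimum = 5 comparison(s); min is -6, place at index 0 -> [-6, 8, 27, 21, 14, 28]
Pass 2: scan indices 2..5 for the minimum = 4 comparison(s); min is 8, place at index 1 -> [-6, 8, 27, 21, 14, 28]
Pass 3: scan indices 3..5 for the minimum = 3 comparison(s); min is 14, place at index 2 -> [-6, 8, 14, 21, 27, 28]
Pass 4: scan indices 4..5 for the minimum = 2 comparison(s); min is 21, place at index 3 -> [-6, 8, 14, 21, 27, 28]
Pass 5: scan indices 5..5 for the minimum = 1 comparison(s); min is 27, place at index 4 -> [-6, 8, 14, 21, 27, 28]
Selection sort always scans the whole unsorted suffix, so the count is (n-1) + (n-2) + ... + 1 = n(n-1)/2 = 6*5/2 = 15 regardless of the input order.
Total comparisons: 5 + 4 + 3 + 2 + 1 = 15


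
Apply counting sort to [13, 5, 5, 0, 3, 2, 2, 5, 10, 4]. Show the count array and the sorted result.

Count array: [1, 0, 2, 1, 1, 3, 0, 0, 0, 0, 1, 0, 0, 1]
(count[i] = number of elements equal to i)
Cumulative count: [1, 1, 3, 4, 5, 8, 8, 8, 8, 8, 9, 9, 9, 10]
Sorted: [0, 2, 2, 3, 4, 5, 5, 5, 10, 13]


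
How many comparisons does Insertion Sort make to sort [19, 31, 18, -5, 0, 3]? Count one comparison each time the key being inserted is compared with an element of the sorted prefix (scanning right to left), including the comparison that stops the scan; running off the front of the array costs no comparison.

Insert 31: 19 <= 31 (stop) = 1 comparison(s) -> [19, 31, 18, -5, 0, 3]
Insert 18: 31 > 18 (shift), 19 > 18 (shift), reached front = 2 comparison(s) -> [18, 19, 31, -5, 0, 3]
Insert -5: 31 > -5 (shift), 19 > -5 (shift), 18 > -5 (shift), reached front = 3 comparison(s) -> [-5, 18, 19, 31, 0, 3]
Insert 0: 31 > 0 (shift), 19 > 0 (shift), 18 > 0 (shift), -5 <= 0 (stop) = 4 comparison(s) -> [-5, 0, 18, 19, 31, 3]
Insert 3: 31 > 3 (shift), 19 > 3 (shift), 18 > 3 (shift), 0 <= 3 (stop) = 4 comparison(s) -> [-5, 0, 3, 18, 19, 31]
Total comparisons: 1 + 2 + 3 + 4 + 4 = 14


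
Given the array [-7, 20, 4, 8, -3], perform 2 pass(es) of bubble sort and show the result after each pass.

After pass 1: [-7, 4, 8, -3, 20] (3 swaps)
After pass 2: [-7, 4, -3, 8, 20] (1 swaps)
Total swaps: 4


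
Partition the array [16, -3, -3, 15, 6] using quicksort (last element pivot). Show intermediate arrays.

Partition 1: pivot=6 at index 2 -> [-3, -3, 6, 15, 16]
Partition 2: pivot=-3 at index 1 -> [-3, -3, 6, 15, 16]
Partition 3: pivot=16 at index 4 -> [-3, -3, 6, 15, 16]


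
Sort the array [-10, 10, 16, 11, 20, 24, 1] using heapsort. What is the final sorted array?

Build heap: [24, 20, 16, 11, 10, -10, 1]
Extract 24: [20, 11, 16, 1, 10, -10, 24]
Extract 20: [16, 11, -10, 1, 10, 20, 24]
Extract 16: [11, 10, -10, 1, 16, 20, 24]
Extract 11: [10, 1, -10, 11, 16, 20, 24]
Extract 10: [1, -10, 10, 11, 16, 20, 24]
Extract 1: [-10, 1, 10, 11, 16, 20, 24]


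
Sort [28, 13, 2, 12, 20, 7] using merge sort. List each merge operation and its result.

Divide and conquer:
  Merge [13] + [2] -> [2, 13]
  Merge [28] + [2, 13] -> [2, 13, 28]
  Merge [20] + [7] -> [7, 20]
  Merge [12] + [7, 20] -> [7, 12, 20]
  Merge [2, 13, 28] + [7, 12, 20] -> [2, 7, 12, 13, 20, 28]


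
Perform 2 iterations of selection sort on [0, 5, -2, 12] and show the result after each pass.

Pass 1: Select minimum -2 at index 2, swap -> [-2, 5, 0, 12]
Pass 2: Select minimum 0 at index 2, swap -> [-2, 0, 5, 12]


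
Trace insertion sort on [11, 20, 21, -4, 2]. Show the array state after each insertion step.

First element 11 is already 'sorted'
Insert 20: shifted 0 elements -> [11, 20, 21, -4, 2]
Insert 21: shifted 0 elements -> [11, 20, 21, -4, 2]
Insert -4: shifted 3 elements -> [-4, 11, 20, 21, 2]
Insert 2: shifted 3 elements -> [-4, 2, 11, 20, 21]


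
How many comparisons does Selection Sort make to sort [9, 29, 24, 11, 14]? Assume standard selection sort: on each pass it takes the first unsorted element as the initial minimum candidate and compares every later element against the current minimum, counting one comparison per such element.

Pass 1: scan indices 1..4 for the minimum = 4 comparison(s); min is 9, place at index 0 -> [9, 29, 24, 11, 14]
Pass 2: scan indices 2..4 for the minimum = 3 comparison(s); min is 11, place at index 1 -> [9, 11, 24, 29, 14]
Pass 3: scan indices 3..4 for the minimum = 2 comparison(s); min is 14, place at index 2 -> [9, 11, 14, 29, 24]
Pass 4: scan indices 4..4 for the minimum = 1 comparison(s); min is 24, place at index 3 -> [9, 11, 14, 24, 29]
Selection sort always scans the whole unsorted suffix, so the count is (n-1) + (n-2) + ... + 1 = n(n-1)/2 = 5*4/2 = 10 regardless of the input order.
Total comparisons: 4 + 3 + 2 + 1 = 10


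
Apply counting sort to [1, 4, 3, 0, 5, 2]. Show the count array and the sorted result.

Count array: [1, 1, 1, 1, 1, 1]
(count[i] = number of elements equal to i)
Cumulative count: [1, 2, 3, 4, 5, 6]
Sorted: [0, 1, 2, 3, 4, 5]


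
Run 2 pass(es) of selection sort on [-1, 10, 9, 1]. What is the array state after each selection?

Pass 1: Select minimum -1 at index 0, swap -> [-1, 10, 9, 1]
Pass 2: Select minimum 1 at index 3, swap -> [-1, 1, 9, 10]


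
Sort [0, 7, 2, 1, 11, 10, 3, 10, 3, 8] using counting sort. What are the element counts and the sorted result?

Count array: [1, 1, 1, 2, 0, 0, 0, 1, 1, 0, 2, 1]
(count[i] = number of elements equal to i)
Cumulative count: [1, 2, 3, 5, 5, 5, 5, 6, 7, 7, 9, 10]
Sorted: [0, 1, 2, 3, 3, 7, 8, 10, 10, 11]


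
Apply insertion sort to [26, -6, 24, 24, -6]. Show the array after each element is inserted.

First element 26 is already 'sorted'
Insert -6: shifted 1 elements -> [-6, 26, 24, 24, -6]
Insert 24: shifted 1 elements -> [-6, 24, 26, 24, -6]
Insert 24: shifted 1 elements -> [-6, 24, 24, 26, -6]
Insert -6: shifted 3 elements -> [-6, -6, 24, 24, 26]


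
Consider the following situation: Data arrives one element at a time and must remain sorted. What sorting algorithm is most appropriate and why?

Best choice: Insertion sort
Reason: Insertion sort naturally handles online/streaming input by inserting each new element into sorted position


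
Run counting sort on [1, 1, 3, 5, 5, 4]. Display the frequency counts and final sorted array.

Count array: [0, 2, 0, 1, 1, 2]
(count[i] = number of elements equal to i)
Cumulative count: [0, 2, 2, 3, 4, 6]
Sorted: [1, 1, 3, 4, 5, 5]


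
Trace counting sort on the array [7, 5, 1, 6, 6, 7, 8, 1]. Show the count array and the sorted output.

Count array: [0, 2, 0, 0, 0, 1, 2, 2, 1]
(count[i] = number of elements equal to i)
Cumulative count: [0, 2, 2, 2, 2, 3, 5, 7, 8]
Sorted: [1, 1, 5, 6, 6, 7, 7, 8]


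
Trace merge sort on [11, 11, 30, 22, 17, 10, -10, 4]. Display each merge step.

Divide and conquer:
  Merge [11] + [11] -> [11, 11]
  Merge [30] + [22] -> [22, 30]
  Merge [11, 11] + [22, 30] -> [11, 11, 22, 30]
  Merge [17] + [10] -> [10, 17]
  Merge [-10] + [4] -> [-10, 4]
  Merge [10, 17] + [-10, 4] -> [-10, 4, 10, 17]
  Merge [11, 11, 22, 30] + [-10, 4, 10, 17] -> [-10, 4, 10, 11, 11, 17, 22, 30]


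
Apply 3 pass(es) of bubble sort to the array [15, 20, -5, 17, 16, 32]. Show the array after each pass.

After pass 1: [15, -5, 17, 16, 20, 32] (3 swaps)
After pass 2: [-5, 15, 16, 17, 20, 32] (2 swaps)
After pass 3: [-5, 15, 16, 17, 20, 32] (0 swaps)
Total swaps: 5


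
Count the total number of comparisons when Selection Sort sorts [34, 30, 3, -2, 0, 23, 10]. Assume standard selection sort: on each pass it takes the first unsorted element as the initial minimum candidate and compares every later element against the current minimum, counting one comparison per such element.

Pass 1: scan indices 1..6 for the minimum = 6 comparison(s); min is -2, place at index 0 -> [-2, 30, 3, 34, 0, 23, 10]
Pass 2: scan indices 2..6 for the minimum = 5 comparison(s); min is 0, place at index 1 -> [-2, 0, 3, 34, 30, 23, 10]
Pass 3: scan indices 3..6 for the minimum = 4 comparison(s); min is 3, place at index 2 -> [-2, 0, 3, 34, 30, 23, 10]
Pass 4: scan indices 4..6 for the minimum = 3 comparison(s); min is 10, place at index 3 -> [-2, 0, 3, 10, 30, 23, 34]
Pass 5: scan indices 5..6 for the minimum = 2 comparison(s); min is 23, place at index 4 -> [-2, 0, 3, 10, 23, 30, 34]
Pass 6: scan indices 6..6 for the minimum = 1 comparison(s); min is 30, place at index 5 -> [-2, 0, 3, 10, 23, 30, 34]
Selection sort always scans the whole unsorted suffix, so the count is (n-1) + (n-2) + ... + 1 = n(n-1)/2 = 7*6/2 = 21 regardless of the input order.
Total comparisons: 6 + 5 + 4 + 3 + 2 + 1 = 21


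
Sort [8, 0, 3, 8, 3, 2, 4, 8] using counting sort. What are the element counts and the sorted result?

Count array: [1, 0, 1, 2, 1, 0, 0, 0, 3]
(count[i] = number of elements equal to i)
Cumulative count: [1, 1, 2, 4, 5, 5, 5, 5, 8]
Sorted: [0, 2, 3, 3, 4, 8, 8, 8]


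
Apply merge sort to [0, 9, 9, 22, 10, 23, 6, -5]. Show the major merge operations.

Divide and conquer:
  Merge [0] + [9] -> [0, 9]
  Merge [9] + [22] -> [9, 22]
  Merge [0, 9] + [9, 22] -> [0, 9, 9, 22]
  Merge [10] + [23] -> [10, 23]
  Merge [6] + [-5] -> [-5, 6]
  Merge [10, 23] + [-5, 6] -> [-5, 6, 10, 23]
  Merge [0, 9, 9, 22] + [-5, 6, 10, 23] -> [-5, 0, 6, 9, 9, 10, 22, 23]


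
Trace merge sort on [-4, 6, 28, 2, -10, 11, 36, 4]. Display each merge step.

Divide and conquer:
  Merge [-4] + [6] -> [-4, 6]
  Merge [28] + [2] -> [2, 28]
  Merge [-4, 6] + [2, 28] -> [-4, 2, 6, 28]
  Merge [-10] + [11] -> [-10, 11]
  Merge [36] + [4] -> [4, 36]
  Merge [-10, 11] + [4, 36] -> [-10, 4, 11, 36]
  Merge [-4, 2, 6, 28] + [-10, 4, 11, 36] -> [-10, -4, 2, 4, 6, 11, 28, 36]


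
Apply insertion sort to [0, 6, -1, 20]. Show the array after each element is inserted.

First element 0 is already 'sorted'
Insert 6: shifted 0 elements -> [0, 6, -1, 20]
Insert -1: shifted 2 elements -> [-1, 0, 6, 20]
Insert 20: shifted 0 elements -> [-1, 0, 6, 20]


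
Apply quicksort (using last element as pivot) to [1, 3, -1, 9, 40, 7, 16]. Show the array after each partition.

Partition 1: pivot=16 at index 5 -> [1, 3, -1, 9, 7, 16, 40]
Partition 2: pivot=7 at index 3 -> [1, 3, -1, 7, 9, 16, 40]
Partition 3: pivot=-1 at index 0 -> [-1, 3, 1, 7, 9, 16, 40]
Partition 4: pivot=1 at index 1 -> [-1, 1, 3, 7, 9, 16, 40]


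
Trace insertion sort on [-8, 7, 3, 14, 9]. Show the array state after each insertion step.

First element -8 is already 'sorted'
Insert 7: shifted 0 elements -> [-8, 7, 3, 14, 9]
Insert 3: shifted 1 elements -> [-8, 3, 7, 14, 9]
Insert 14: shifted 0 elements -> [-8, 3, 7, 14, 9]
Insert 9: shifted 1 elements -> [-8, 3, 7, 9, 14]


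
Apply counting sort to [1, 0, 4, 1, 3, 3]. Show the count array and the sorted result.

Count array: [1, 2, 0, 2, 1]
(count[i] = number of elements equal to i)
Cumulative count: [1, 3, 3, 5, 6]
Sorted: [0, 1, 1, 3, 3, 4]


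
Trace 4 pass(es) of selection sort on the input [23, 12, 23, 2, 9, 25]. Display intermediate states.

Pass 1: Select minimum 2 at index 3, swap -> [2, 12, 23, 23, 9, 25]
Pass 2: Select minimum 9 at index 4, swap -> [2, 9, 23, 23, 12, 25]
Pass 3: Select minimum 12 at index 4, swap -> [2, 9, 12, 23, 23, 25]
Pass 4: Select minimum 23 at index 3, swap -> [2, 9, 12, 23, 23, 25]


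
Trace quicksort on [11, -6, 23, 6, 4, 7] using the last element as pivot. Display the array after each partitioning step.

Partition 1: pivot=7 at index 3 -> [-6, 6, 4, 7, 23, 11]
Partition 2: pivot=4 at index 1 -> [-6, 4, 6, 7, 23, 11]
Partition 3: pivot=11 at index 4 -> [-6, 4, 6, 7, 11, 23]


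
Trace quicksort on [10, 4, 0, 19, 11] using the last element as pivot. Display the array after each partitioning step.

Partition 1: pivot=11 at index 3 -> [10, 4, 0, 11, 19]
Partition 2: pivot=0 at index 0 -> [0, 4, 10, 11, 19]
Partition 3: pivot=10 at index 2 -> [0, 4, 10, 11, 19]


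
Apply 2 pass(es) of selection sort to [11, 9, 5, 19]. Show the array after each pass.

Pass 1: Select minimum 5 at index 2, swap -> [5, 9, 11, 19]
Pass 2: Select minimum 9 at index 1, swap -> [5, 9, 11, 19]


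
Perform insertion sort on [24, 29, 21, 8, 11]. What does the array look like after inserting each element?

First element 24 is already 'sorted'
Insert 29: shifted 0 elements -> [24, 29, 21, 8, 11]
Insert 21: shifted 2 elements -> [21, 24, 29, 8, 11]
Insert 8: shifted 3 elements -> [8, 21, 24, 29, 11]
Insert 11: shifted 3 elements -> [8, 11, 21, 24, 29]


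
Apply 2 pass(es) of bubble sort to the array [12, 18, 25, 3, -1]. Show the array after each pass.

After pass 1: [12, 18, 3, -1, 25] (2 swaps)
After pass 2: [12, 3, -1, 18, 25] (2 swaps)
Total swaps: 4


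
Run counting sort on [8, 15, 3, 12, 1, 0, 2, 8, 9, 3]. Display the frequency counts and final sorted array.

Count array: [1, 1, 1, 2, 0, 0, 0, 0, 2, 1, 0, 0, 1, 0, 0, 1]
(count[i] = number of elements equal to i)
Cumulative count: [1, 2, 3, 5, 5, 5, 5, 5, 7, 8, 8, 8, 9, 9, 9, 10]
Sorted: [0, 1, 2, 3, 3, 8, 8, 9, 12, 15]


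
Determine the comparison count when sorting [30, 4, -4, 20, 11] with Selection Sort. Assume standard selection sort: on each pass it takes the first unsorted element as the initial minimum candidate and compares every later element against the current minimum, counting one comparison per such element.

Pass 1: scan indices 1..4 for the minimum = 4 comparison(s); min is -4, place at index 0 -> [-4, 4, 30, 20, 11]
Pass 2: scan indices 2..4 for the minimum = 3 comparison(s); min is 4, place at index 1 -> [-4, 4, 30, 20, 11]
Pass 3: scan indices 3..4 for the minimum = 2 comparison(s); min is 11, place at index 2 -> [-4, 4, 11, 20, 30]
Pass 4: scan indices 4..4 for the minimum = 1 comparison(s); min is 20, place at index 3 -> [-4, 4, 11, 20, 30]
Selection sort always scans the whole unsorted suffix, so the count is (n-1) + (n-2) + ... + 1 = n(n-1)/2 = 5*4/2 = 10 regardless of the input order.
Total comparisons: 4 + 3 + 2 + 1 = 10


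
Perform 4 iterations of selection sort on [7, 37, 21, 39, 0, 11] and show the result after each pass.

Pass 1: Select minimum 0 at index 4, swap -> [0, 37, 21, 39, 7, 11]
Pass 2: Select minimum 7 at index 4, swap -> [0, 7, 21, 39, 37, 11]
Pass 3: Select minimum 11 at index 5, swap -> [0, 7, 11, 39, 37, 21]
Pass 4: Select minimum 21 at index 5, swap -> [0, 7, 11, 21, 37, 39]


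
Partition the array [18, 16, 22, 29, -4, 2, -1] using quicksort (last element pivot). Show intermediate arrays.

Partition 1: pivot=-1 at index 1 -> [-4, -1, 22, 29, 18, 2, 16]
Partition 2: pivot=16 at index 3 -> [-4, -1, 2, 16, 18, 22, 29]
Partition 3: pivot=29 at index 6 -> [-4, -1, 2, 16, 18, 22, 29]
Partition 4: pivot=22 at index 5 -> [-4, -1, 2, 16, 18, 22, 29]


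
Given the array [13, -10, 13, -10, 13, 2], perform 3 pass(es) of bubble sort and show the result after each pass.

After pass 1: [-10, 13, -10, 13, 2, 13] (3 swaps)
After pass 2: [-10, -10, 13, 2, 13, 13] (2 swaps)
After pass 3: [-10, -10, 2, 13, 13, 13] (1 swaps)
Total swaps: 6


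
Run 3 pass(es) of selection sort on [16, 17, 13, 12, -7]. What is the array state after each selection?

Pass 1: Select minimum -7 at index 4, swap -> [-7, 17, 13, 12, 16]
Pass 2: Select minimum 12 at index 3, swap -> [-7, 12, 13, 17, 16]
Pass 3: Select minimum 13 at index 2, swap -> [-7, 12, 13, 17, 16]


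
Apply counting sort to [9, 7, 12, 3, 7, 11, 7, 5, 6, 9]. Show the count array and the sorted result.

Count array: [0, 0, 0, 1, 0, 1, 1, 3, 0, 2, 0, 1, 1]
(count[i] = number of elements equal to i)
Cumulative count: [0, 0, 0, 1, 1, 2, 3, 6, 6, 8, 8, 9, 10]
Sorted: [3, 5, 6, 7, 7, 7, 9, 9, 11, 12]


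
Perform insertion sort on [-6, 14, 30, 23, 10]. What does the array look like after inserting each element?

First element -6 is already 'sorted'
Insert 14: shifted 0 elements -> [-6, 14, 30, 23, 10]
Insert 30: shifted 0 elements -> [-6, 14, 30, 23, 10]
Insert 23: shifted 1 elements -> [-6, 14, 23, 30, 10]
Insert 10: shifted 3 elements -> [-6, 10, 14, 23, 30]


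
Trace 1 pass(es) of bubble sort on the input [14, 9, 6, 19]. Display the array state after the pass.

After pass 1: [9, 6, 14, 19] (2 swaps)
Total swaps: 2


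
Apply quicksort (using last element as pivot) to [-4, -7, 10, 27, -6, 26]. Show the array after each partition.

Partition 1: pivot=26 at index 4 -> [-4, -7, 10, -6, 26, 27]
Partition 2: pivot=-6 at index 1 -> [-7, -6, 10, -4, 26, 27]
Partition 3: pivot=-4 at index 2 -> [-7, -6, -4, 10, 26, 27]
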